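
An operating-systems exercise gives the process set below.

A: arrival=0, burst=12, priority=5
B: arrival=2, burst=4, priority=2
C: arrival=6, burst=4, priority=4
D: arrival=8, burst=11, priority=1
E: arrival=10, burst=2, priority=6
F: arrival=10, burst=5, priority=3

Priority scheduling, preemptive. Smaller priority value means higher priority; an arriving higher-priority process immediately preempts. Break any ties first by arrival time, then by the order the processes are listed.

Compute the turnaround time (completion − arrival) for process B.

4

Schedule: | A 0-2 | B 2-6 | C 6-8 | D 8-19 | F 19-24 | C 24-26 | A 26-36 | E 36-38 |
Completion: A=36  B=6  C=26  D=19  E=38  F=24
Turnaround (C−A): A=36  B=4  C=20  D=11  E=28  F=14
Turnaround(B) = completion − arrival = 6 − 2 = 4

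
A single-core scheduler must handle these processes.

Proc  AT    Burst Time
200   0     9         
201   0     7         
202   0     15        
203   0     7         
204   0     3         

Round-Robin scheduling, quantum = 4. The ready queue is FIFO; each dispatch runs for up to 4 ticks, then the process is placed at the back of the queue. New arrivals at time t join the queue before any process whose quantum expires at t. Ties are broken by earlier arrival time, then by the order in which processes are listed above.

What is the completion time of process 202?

Timeline: | 200 0-4 | 201 4-8 | 202 8-12 | 203 12-16 | 204 16-19 | 200 19-23 | 201 23-26 | 202 26-30 | 203 30-33 | 200 33-34 | 202 34-41 |
Completion: 200=34  201=26  202=41  203=33  204=19
Turnaround (C−A): 200=34  201=26  202=41  203=33  204=19

41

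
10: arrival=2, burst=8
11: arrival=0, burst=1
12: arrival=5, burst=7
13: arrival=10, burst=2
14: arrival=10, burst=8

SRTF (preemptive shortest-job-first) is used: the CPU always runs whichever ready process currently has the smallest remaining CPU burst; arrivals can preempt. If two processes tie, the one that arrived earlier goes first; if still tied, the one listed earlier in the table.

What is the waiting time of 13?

Gantt: | 11 0-1 | idle 1-2 | 10 2-10 | 13 10-12 | 12 12-19 | 14 19-27 |
Completion: 10=10  11=1  12=19  13=12  14=27
Turnaround (C−A): 10=8  11=1  12=14  13=2  14=17
Waiting(13) = turnaround − burst = 2 − 2 = 0

0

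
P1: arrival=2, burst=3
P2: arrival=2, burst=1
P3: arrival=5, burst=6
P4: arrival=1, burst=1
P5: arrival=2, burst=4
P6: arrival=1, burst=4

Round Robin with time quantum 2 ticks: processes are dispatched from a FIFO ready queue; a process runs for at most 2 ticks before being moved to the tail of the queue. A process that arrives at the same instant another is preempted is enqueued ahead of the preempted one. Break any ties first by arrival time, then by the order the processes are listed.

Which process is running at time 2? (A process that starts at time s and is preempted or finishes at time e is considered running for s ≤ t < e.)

Schedule: | idle 0-1 | P4 1-2 | P6 2-4 | P1 4-6 | P2 6-7 | P5 7-9 | P6 9-11 | P3 11-13 | P1 13-14 | P5 14-16 | P3 16-20 |
Completion: P1=14  P2=7  P3=20  P4=2  P5=16  P6=11

P6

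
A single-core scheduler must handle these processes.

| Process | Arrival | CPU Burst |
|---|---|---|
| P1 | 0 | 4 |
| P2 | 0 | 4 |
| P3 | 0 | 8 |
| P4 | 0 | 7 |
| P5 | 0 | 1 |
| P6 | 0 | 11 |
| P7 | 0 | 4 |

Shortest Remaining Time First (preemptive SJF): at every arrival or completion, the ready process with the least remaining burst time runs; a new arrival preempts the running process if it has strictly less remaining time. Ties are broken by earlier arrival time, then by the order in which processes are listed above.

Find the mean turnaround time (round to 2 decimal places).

16.43

Gantt: | P5 0-1 | P1 1-5 | P2 5-9 | P7 9-13 | P4 13-20 | P3 20-28 | P6 28-39 |
Completion: P1=5  P2=9  P3=28  P4=20  P5=1  P6=39  P7=13
Turnaround (C−A): P1=5  P2=9  P3=28  P4=20  P5=1  P6=39  P7=13
Turnaround times: P1=5, P2=9, P3=28, P4=20, P5=1, P6=39, P7=13
Average turnaround = (5+9+28+20+1+39+13) / 7 = 115/7 = 16.43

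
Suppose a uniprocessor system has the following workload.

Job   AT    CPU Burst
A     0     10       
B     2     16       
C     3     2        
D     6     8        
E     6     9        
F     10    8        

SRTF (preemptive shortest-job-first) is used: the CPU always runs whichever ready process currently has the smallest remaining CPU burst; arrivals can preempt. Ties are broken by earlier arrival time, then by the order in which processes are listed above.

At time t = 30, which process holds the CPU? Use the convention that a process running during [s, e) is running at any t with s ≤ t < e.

Schedule: | A 0-3 | C 3-5 | A 5-12 | D 12-20 | F 20-28 | E 28-37 | B 37-53 |
Completion: A=12  B=53  C=5  D=20  E=37  F=28
Turnaround (C−A): A=12  B=51  C=2  D=14  E=31  F=18

E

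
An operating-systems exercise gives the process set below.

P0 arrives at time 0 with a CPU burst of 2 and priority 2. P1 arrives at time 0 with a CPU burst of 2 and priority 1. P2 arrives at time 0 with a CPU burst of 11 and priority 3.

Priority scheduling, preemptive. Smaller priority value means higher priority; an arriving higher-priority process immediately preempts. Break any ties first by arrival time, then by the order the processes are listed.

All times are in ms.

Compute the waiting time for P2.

4

Gantt: | P1 0-2 | P0 2-4 | P2 4-15 |
Completion: P0=4  P1=2  P2=15
Turnaround (C−A): P0=4  P1=2  P2=15
Waiting(P2) = turnaround − burst = 15 − 11 = 4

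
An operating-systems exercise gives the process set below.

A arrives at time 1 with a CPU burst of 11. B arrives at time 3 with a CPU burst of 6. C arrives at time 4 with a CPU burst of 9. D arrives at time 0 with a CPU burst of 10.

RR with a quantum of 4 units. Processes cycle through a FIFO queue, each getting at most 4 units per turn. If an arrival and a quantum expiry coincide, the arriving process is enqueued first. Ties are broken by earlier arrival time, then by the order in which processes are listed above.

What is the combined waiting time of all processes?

Gantt: | D 0-4 | A 4-8 | B 8-12 | C 12-16 | D 16-20 | A 20-24 | B 24-26 | C 26-30 | D 30-32 | A 32-35 | C 35-36 |
Completion: A=35  B=26  C=36  D=32
Turnaround (C−A): A=34  B=23  C=32  D=32
Waiting = turnaround − burst: A=23, B=17, C=23, D=22
Total waiting = 23 + 17 + 23 + 22 = 85

85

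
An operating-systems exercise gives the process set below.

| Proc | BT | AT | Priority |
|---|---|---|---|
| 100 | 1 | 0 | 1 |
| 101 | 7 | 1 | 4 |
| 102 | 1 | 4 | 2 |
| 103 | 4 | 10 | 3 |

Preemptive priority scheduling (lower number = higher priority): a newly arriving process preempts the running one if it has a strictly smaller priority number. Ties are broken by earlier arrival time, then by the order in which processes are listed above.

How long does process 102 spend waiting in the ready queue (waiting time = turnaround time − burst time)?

0

Schedule: | 100 0-1 | 101 1-4 | 102 4-5 | 101 5-9 | idle 9-10 | 103 10-14 |
Completion: 100=1  101=9  102=5  103=14
Turnaround (C−A): 100=1  101=8  102=1  103=4
Waiting(102) = turnaround − burst = 1 − 1 = 0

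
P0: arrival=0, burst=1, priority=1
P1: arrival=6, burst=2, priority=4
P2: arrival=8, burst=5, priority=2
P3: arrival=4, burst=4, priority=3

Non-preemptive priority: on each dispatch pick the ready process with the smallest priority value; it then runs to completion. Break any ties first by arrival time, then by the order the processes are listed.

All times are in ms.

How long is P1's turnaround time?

Schedule: | P0 0-1 | idle 1-4 | P3 4-8 | P2 8-13 | P1 13-15 |
Completion: P0=1  P1=15  P2=13  P3=8
Turnaround(P1) = completion − arrival = 15 − 6 = 9

9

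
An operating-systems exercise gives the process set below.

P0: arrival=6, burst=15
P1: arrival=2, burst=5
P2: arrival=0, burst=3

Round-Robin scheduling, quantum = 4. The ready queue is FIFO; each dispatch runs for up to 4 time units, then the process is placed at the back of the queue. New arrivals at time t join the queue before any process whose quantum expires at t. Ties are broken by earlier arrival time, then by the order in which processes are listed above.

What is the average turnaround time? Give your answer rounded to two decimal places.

10.00

Gantt: | P2 0-3 | P1 3-7 | P0 7-11 | P1 11-12 | P0 12-23 |
Completion: P0=23  P1=12  P2=3
Turnaround (C−A): P0=17  P1=10  P2=3
Turnaround times: P0=17, P1=10, P2=3
Average turnaround = (17+10+3) / 3 = 30/3 = 10.00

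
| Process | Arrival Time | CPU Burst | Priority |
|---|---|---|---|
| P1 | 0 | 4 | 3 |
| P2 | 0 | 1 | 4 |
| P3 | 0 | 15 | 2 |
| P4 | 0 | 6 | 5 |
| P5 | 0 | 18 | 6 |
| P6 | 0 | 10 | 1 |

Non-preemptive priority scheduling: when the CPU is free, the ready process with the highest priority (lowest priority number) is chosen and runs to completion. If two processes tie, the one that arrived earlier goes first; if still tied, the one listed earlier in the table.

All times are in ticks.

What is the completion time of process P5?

54

Gantt: | P6 0-10 | P3 10-25 | P1 25-29 | P2 29-30 | P4 30-36 | P5 36-54 |
Completion: P1=29  P2=30  P3=25  P4=36  P5=54  P6=10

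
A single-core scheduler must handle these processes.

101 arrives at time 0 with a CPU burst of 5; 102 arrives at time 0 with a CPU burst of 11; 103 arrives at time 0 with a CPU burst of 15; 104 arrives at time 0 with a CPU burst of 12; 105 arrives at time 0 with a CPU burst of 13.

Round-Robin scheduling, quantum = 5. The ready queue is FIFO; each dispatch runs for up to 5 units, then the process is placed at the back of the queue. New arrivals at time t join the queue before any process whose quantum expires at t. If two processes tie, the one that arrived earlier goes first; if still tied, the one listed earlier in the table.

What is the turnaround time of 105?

Schedule: | 101 0-5 | 102 5-10 | 103 10-15 | 104 15-20 | 105 20-25 | 102 25-30 | 103 30-35 | 104 35-40 | 105 40-45 | 102 45-46 | 103 46-51 | 104 51-53 | 105 53-56 |
Completion: 101=5  102=46  103=51  104=53  105=56
Turnaround (C−A): 101=5  102=46  103=51  104=53  105=56
Turnaround(105) = completion − arrival = 56 − 0 = 56

56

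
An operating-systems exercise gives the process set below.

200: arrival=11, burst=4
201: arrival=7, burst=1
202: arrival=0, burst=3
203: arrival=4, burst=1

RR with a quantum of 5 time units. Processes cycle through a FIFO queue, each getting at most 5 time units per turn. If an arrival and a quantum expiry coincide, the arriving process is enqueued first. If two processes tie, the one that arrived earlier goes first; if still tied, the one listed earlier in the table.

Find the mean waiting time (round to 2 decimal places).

Gantt: | 202 0-3 | idle 3-4 | 203 4-5 | idle 5-7 | 201 7-8 | idle 8-11 | 200 11-15 |
Completion: 200=15  201=8  202=3  203=5
Waiting times: 200=0, 201=0, 202=0, 203=0
Average waiting = (0+0+0+0) / 4 = 0/4 = 0.00

0.00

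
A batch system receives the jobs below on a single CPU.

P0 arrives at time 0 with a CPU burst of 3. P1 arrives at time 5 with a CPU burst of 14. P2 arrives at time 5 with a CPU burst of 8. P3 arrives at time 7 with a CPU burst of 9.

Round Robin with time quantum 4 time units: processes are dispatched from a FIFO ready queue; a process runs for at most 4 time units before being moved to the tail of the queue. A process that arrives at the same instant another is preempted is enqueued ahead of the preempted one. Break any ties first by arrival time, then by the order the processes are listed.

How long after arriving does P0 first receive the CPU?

0

Gantt: | P0 0-3 | idle 3-5 | P1 5-9 | P2 9-13 | P3 13-17 | P1 17-21 | P2 21-25 | P3 25-29 | P1 29-33 | P3 33-34 | P1 34-36 |
Completion: P0=3  P1=36  P2=25  P3=34
Turnaround (C−A): P0=3  P1=31  P2=20  P3=27
Response(P0) = first start − arrival = 0 − 0 = 0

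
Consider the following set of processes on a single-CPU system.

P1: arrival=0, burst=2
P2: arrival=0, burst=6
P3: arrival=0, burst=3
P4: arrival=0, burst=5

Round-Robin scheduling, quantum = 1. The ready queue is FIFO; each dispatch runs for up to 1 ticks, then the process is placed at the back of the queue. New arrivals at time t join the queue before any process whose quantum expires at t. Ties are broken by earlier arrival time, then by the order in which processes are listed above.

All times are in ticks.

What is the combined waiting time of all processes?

30

Schedule: | P1 0-1 | P2 1-2 | P3 2-3 | P4 3-4 | P1 4-5 | P2 5-6 | P3 6-7 | P4 7-8 | P2 8-9 | P3 9-10 | P4 10-11 | P2 11-12 | P4 12-13 | P2 13-14 | P4 14-15 | P2 15-16 |
Completion: P1=5  P2=16  P3=10  P4=15
Waiting = turnaround − burst: P1=3, P2=10, P3=7, P4=10
Total waiting = 3 + 10 + 7 + 10 = 30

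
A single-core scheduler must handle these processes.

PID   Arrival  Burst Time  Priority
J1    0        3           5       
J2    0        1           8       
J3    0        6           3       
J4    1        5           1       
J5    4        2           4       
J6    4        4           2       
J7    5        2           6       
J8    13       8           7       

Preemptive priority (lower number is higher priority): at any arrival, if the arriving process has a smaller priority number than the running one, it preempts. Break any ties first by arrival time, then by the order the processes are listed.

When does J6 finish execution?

Timeline: | J3 0-1 | J4 1-6 | J6 6-10 | J3 10-15 | J5 15-17 | J1 17-20 | J7 20-22 | J8 22-30 | J2 30-31 |
Completion: J1=20  J2=31  J3=15  J4=6  J5=17  J6=10  J7=22  J8=30

10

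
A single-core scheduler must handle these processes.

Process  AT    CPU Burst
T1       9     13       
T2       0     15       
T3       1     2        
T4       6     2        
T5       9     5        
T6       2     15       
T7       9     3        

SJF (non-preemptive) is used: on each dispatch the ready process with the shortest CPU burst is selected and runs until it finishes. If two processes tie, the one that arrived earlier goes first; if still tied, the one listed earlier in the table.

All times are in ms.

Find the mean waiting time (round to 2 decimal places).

Timeline: | T2 0-15 | T3 15-17 | T4 17-19 | T7 19-22 | T5 22-27 | T1 27-40 | T6 40-55 |
Completion: T1=40  T2=15  T3=17  T4=19  T5=27  T6=55  T7=22
Waiting times: T1=18, T2=0, T3=14, T4=11, T5=13, T6=38, T7=10
Average waiting = (18+0+14+11+13+38+10) / 7 = 104/7 = 14.86

14.86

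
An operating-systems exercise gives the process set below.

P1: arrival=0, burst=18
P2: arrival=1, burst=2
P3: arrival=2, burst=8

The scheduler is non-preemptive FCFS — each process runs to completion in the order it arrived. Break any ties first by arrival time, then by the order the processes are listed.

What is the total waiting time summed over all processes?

35

Schedule: | P1 0-18 | P2 18-20 | P3 20-28 |
Completion: P1=18  P2=20  P3=28
Turnaround (C−A): P1=18  P2=19  P3=26
Waiting = turnaround − burst: P1=0, P2=17, P3=18
Total waiting = 0 + 17 + 18 = 35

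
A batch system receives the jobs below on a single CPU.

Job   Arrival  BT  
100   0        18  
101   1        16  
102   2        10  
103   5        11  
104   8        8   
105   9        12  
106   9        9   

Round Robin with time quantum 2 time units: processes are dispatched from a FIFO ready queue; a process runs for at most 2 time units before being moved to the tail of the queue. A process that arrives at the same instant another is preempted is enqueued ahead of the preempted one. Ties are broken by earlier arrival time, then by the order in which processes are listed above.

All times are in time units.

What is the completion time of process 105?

Timeline: | 100 0-2 | 101 2-4 | 102 4-6 | 100 6-8 | 101 8-10 | 103 10-12 | 102 12-14 | 104 14-16 | 100 16-18 | 105 18-20 | 106 20-22 | 101 22-24 | 103 24-26 | 102 26-28 | 104 28-30 | 100 30-32 | 105 32-34 | 106 34-36 | 101 36-38 | 103 38-40 | 102 40-42 | 104 42-44 | 100 44-46 | 105 46-48 | 106 48-50 | 101 50-52 | 103 52-54 | 102 54-56 | 104 56-58 | 100 58-60 | 105 60-62 | 106 62-64 | 101 64-66 | 103 66-68 | 100 68-70 | 105 70-72 | 106 72-73 | 101 73-75 | 103 75-76 | 100 76-78 | 105 78-80 | 101 80-82 | 100 82-84 |
Completion: 100=84  101=82  102=56  103=76  104=58  105=80  106=73
Turnaround (C−A): 100=84  101=81  102=54  103=71  104=50  105=71  106=64

80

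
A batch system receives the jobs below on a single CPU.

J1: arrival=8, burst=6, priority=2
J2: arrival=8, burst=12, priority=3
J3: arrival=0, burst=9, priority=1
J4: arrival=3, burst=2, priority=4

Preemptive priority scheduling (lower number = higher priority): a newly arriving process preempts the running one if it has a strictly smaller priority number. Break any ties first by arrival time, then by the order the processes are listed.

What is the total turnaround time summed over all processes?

61

Gantt: | J3 0-9 | J1 9-15 | J2 15-27 | J4 27-29 |
Completion: J1=15  J2=27  J3=9  J4=29
Turnaround (C−A): J1=7  J2=19  J3=9  J4=26
Turnaround = completion − arrival: J1=7, J2=19, J3=9, J4=26
Total turnaround = 7 + 19 + 9 + 26 = 61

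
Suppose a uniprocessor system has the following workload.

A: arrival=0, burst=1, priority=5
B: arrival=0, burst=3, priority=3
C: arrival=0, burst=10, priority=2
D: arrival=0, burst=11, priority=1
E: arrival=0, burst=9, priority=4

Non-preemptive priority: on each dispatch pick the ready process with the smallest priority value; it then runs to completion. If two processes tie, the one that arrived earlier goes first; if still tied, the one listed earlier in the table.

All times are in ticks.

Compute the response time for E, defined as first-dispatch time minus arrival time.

24

Timeline: | D 0-11 | C 11-21 | B 21-24 | E 24-33 | A 33-34 |
Completion: A=34  B=24  C=21  D=11  E=33
Turnaround (C−A): A=34  B=24  C=21  D=11  E=33
Response(E) = first start − arrival = 24 − 0 = 24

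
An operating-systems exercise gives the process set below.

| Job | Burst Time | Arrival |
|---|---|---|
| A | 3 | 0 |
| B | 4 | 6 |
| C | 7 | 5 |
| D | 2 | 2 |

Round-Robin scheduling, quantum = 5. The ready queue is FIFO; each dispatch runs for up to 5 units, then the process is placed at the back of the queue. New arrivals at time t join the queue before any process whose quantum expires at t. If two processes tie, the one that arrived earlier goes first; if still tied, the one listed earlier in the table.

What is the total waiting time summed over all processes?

9

Gantt: | A 0-3 | D 3-5 | C 5-10 | B 10-14 | C 14-16 |
Completion: A=3  B=14  C=16  D=5
Waiting = turnaround − burst: A=0, B=4, C=4, D=1
Total waiting = 0 + 4 + 4 + 1 = 9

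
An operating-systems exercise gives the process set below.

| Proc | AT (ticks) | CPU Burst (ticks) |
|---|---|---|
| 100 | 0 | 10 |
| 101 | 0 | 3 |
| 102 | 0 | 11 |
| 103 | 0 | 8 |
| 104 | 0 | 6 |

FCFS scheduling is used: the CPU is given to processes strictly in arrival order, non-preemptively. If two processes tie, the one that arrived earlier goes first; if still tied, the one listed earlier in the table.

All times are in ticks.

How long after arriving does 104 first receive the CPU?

Timeline: | 100 0-10 | 101 10-13 | 102 13-24 | 103 24-32 | 104 32-38 |
Completion: 100=10  101=13  102=24  103=32  104=38
Turnaround (C−A): 100=10  101=13  102=24  103=32  104=38
Response(104) = first start − arrival = 32 − 0 = 32

32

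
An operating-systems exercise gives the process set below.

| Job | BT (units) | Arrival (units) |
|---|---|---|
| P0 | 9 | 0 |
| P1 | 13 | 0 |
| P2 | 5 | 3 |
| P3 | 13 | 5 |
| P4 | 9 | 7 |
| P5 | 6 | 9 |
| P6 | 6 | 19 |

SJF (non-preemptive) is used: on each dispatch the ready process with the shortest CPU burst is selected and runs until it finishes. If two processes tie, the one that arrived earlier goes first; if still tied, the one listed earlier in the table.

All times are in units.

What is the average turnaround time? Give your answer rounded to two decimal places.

Gantt: | P0 0-9 | P2 9-14 | P5 14-20 | P6 20-26 | P4 26-35 | P1 35-48 | P3 48-61 |
Completion: P0=9  P1=48  P2=14  P3=61  P4=35  P5=20  P6=26
Turnaround (C−A): P0=9  P1=48  P2=11  P3=56  P4=28  P5=11  P6=7
Turnaround times: P0=9, P1=48, P2=11, P3=56, P4=28, P5=11, P6=7
Average turnaround = (9+48+11+56+28+11+7) / 7 = 170/7 = 24.29

24.29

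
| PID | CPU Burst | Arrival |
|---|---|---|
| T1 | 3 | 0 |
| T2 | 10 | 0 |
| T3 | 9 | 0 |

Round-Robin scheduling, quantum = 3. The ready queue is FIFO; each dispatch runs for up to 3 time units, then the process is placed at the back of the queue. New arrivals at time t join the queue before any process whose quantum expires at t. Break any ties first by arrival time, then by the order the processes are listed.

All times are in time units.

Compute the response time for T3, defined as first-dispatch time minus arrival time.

Schedule: | T1 0-3 | T2 3-6 | T3 6-9 | T2 9-12 | T3 12-15 | T2 15-18 | T3 18-21 | T2 21-22 |
Completion: T1=3  T2=22  T3=21
Response(T3) = first start − arrival = 6 − 0 = 6

6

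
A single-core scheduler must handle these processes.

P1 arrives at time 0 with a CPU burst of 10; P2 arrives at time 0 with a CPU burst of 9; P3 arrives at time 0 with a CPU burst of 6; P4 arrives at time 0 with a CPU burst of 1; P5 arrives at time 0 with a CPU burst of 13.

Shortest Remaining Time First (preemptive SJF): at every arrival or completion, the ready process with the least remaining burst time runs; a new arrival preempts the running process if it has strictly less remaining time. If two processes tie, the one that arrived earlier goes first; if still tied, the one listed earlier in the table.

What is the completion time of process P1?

26

Gantt: | P4 0-1 | P3 1-7 | P2 7-16 | P1 16-26 | P5 26-39 |
Completion: P1=26  P2=16  P3=7  P4=1  P5=39
Turnaround (C−A): P1=26  P2=16  P3=7  P4=1  P5=39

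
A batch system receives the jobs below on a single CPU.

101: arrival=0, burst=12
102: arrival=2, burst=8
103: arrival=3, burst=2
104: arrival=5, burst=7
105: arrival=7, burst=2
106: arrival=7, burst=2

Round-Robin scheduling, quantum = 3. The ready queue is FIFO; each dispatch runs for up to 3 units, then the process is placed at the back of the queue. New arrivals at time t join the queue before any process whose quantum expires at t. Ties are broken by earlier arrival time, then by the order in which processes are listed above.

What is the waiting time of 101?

Schedule: | 101 0-3 | 102 3-6 | 103 6-8 | 101 8-11 | 104 11-14 | 102 14-17 | 105 17-19 | 106 19-21 | 101 21-24 | 104 24-27 | 102 27-29 | 101 29-32 | 104 32-33 |
Completion: 101=32  102=29  103=8  104=33  105=19  106=21
Waiting(101) = turnaround − burst = 32 − 12 = 20

20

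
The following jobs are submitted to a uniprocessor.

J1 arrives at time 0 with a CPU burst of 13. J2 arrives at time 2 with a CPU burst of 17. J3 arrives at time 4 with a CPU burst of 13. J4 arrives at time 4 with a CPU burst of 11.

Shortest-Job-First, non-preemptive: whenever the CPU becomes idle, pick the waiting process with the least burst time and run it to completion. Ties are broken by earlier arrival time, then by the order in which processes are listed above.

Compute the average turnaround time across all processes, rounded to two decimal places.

Timeline: | J1 0-13 | J4 13-24 | J3 24-37 | J2 37-54 |
Completion: J1=13  J2=54  J3=37  J4=24
Turnaround (C−A): J1=13  J2=52  J3=33  J4=20
Turnaround times: J1=13, J2=52, J3=33, J4=20
Average turnaround = (13+52+33+20) / 4 = 118/4 = 29.50

29.50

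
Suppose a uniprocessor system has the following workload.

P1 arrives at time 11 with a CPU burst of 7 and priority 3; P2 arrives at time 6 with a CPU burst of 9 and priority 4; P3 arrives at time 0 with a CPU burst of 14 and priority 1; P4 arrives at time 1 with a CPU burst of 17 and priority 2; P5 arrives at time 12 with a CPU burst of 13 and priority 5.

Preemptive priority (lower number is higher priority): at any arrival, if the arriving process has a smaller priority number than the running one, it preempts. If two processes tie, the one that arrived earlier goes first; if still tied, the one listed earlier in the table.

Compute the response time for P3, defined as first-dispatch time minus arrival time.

Schedule: | P3 0-14 | P4 14-31 | P1 31-38 | P2 38-47 | P5 47-60 |
Completion: P1=38  P2=47  P3=14  P4=31  P5=60
Response(P3) = first start − arrival = 0 − 0 = 0

0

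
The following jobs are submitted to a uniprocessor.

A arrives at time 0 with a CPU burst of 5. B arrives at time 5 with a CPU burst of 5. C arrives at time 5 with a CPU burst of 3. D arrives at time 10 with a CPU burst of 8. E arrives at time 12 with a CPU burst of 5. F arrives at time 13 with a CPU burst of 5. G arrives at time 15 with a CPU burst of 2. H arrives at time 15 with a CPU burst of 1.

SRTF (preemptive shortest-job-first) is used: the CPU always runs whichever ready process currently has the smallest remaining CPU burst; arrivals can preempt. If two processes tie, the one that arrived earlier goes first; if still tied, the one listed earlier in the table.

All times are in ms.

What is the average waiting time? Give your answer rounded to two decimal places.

4.00

Timeline: | A 0-5 | C 5-8 | B 8-13 | E 13-15 | H 15-16 | G 16-18 | E 18-21 | F 21-26 | D 26-34 |
Completion: A=5  B=13  C=8  D=34  E=21  F=26  G=18  H=16
Turnaround (C−A): A=5  B=8  C=3  D=24  E=9  F=13  G=3  H=1
Waiting times: A=0, B=3, C=0, D=16, E=4, F=8, G=1, H=0
Average waiting = (0+3+0+16+4+8+1+0) / 8 = 32/8 = 4.00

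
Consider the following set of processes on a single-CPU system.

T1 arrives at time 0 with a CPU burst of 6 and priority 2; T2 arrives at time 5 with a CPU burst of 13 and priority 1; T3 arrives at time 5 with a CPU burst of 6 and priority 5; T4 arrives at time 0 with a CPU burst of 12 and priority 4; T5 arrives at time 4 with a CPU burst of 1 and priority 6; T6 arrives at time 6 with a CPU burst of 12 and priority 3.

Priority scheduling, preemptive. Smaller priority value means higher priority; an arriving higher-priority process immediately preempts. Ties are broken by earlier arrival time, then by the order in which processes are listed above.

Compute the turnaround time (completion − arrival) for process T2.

Schedule: | T1 0-5 | T2 5-18 | T1 18-19 | T6 19-31 | T4 31-43 | T3 43-49 | T5 49-50 |
Completion: T1=19  T2=18  T3=49  T4=43  T5=50  T6=31
Turnaround (C−A): T1=19  T2=13  T3=44  T4=43  T5=46  T6=25
Turnaround(T2) = completion − arrival = 18 − 5 = 13

13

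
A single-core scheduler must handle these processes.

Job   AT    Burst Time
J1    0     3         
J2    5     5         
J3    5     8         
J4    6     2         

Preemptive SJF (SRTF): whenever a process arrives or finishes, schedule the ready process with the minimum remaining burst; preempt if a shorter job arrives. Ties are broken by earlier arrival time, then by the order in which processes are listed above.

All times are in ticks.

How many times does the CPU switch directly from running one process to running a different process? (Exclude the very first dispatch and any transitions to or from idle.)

Gantt: | J1 0-3 | idle 3-5 | J2 5-6 | J4 6-8 | J2 8-12 | J3 12-20 |
Completion: J1=3  J2=12  J3=20  J4=8
Turnaround (C−A): J1=3  J2=7  J3=15  J4=2

3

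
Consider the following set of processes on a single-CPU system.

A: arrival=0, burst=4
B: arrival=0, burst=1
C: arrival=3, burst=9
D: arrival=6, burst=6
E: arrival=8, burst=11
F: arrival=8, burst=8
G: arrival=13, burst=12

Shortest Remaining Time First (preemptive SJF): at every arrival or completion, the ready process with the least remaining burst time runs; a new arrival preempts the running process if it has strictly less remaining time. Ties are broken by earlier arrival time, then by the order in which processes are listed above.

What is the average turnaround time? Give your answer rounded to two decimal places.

16.86

Schedule: | B 0-1 | A 1-5 | C 5-6 | D 6-12 | C 12-20 | F 20-28 | E 28-39 | G 39-51 |
Completion: A=5  B=1  C=20  D=12  E=39  F=28  G=51
Turnaround (C−A): A=5  B=1  C=17  D=6  E=31  F=20  G=38
Turnaround times: A=5, B=1, C=17, D=6, E=31, F=20, G=38
Average turnaround = (5+1+17+6+31+20+38) / 7 = 118/7 = 16.86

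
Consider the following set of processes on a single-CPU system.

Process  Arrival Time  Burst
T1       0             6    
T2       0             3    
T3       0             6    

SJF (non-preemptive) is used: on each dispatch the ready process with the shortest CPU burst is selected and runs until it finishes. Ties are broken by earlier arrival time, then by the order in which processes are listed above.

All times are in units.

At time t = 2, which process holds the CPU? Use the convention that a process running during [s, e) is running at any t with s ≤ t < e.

Gantt: | T2 0-3 | T1 3-9 | T3 9-15 |
Completion: T1=9  T2=3  T3=15
Turnaround (C−A): T1=9  T2=3  T3=15

T2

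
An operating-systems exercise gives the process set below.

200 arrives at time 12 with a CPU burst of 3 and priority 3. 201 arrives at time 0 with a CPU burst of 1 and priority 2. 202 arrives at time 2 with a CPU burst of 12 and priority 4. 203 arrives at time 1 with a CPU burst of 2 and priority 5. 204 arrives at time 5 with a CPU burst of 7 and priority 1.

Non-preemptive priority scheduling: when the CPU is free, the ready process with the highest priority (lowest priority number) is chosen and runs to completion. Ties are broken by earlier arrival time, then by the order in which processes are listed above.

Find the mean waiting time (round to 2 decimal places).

4.20

Schedule: | 201 0-1 | 203 1-3 | 202 3-15 | 204 15-22 | 200 22-25 |
Completion: 200=25  201=1  202=15  203=3  204=22
Turnaround (C−A): 200=13  201=1  202=13  203=2  204=17
Waiting times: 200=10, 201=0, 202=1, 203=0, 204=10
Average waiting = (10+0+1+0+10) / 5 = 21/5 = 4.20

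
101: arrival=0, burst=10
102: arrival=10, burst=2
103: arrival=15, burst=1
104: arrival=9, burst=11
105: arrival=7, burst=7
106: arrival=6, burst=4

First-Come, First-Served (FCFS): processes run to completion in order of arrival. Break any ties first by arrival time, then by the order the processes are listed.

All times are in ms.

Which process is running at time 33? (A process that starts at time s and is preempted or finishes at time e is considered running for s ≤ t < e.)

102

Schedule: | 101 0-10 | 106 10-14 | 105 14-21 | 104 21-32 | 102 32-34 | 103 34-35 |
Completion: 101=10  102=34  103=35  104=32  105=21  106=14
Turnaround (C−A): 101=10  102=24  103=20  104=23  105=14  106=8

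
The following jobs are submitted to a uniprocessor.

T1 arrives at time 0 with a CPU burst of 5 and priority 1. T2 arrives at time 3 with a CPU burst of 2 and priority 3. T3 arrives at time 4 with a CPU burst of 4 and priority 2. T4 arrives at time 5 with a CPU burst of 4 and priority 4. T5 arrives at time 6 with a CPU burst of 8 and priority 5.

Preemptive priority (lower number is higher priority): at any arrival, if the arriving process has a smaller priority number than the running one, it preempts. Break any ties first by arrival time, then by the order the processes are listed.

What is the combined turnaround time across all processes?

45

Gantt: | T1 0-5 | T3 5-9 | T2 9-11 | T4 11-15 | T5 15-23 |
Completion: T1=5  T2=11  T3=9  T4=15  T5=23
Turnaround (C−A): T1=5  T2=8  T3=5  T4=10  T5=17
Turnaround = completion − arrival: T1=5, T2=8, T3=5, T4=10, T5=17
Total turnaround = 5 + 8 + 5 + 10 + 17 = 45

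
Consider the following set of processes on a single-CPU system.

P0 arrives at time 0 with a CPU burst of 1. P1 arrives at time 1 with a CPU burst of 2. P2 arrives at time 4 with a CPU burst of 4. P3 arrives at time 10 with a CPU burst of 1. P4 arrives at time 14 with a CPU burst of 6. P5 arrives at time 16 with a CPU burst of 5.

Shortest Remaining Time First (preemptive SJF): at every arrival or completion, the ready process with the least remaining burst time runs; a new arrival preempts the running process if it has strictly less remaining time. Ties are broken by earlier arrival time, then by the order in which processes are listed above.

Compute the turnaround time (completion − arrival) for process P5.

Gantt: | P0 0-1 | P1 1-3 | idle 3-4 | P2 4-8 | idle 8-10 | P3 10-11 | idle 11-14 | P4 14-20 | P5 20-25 |
Completion: P0=1  P1=3  P2=8  P3=11  P4=20  P5=25
Turnaround (C−A): P0=1  P1=2  P2=4  P3=1  P4=6  P5=9
Turnaround(P5) = completion − arrival = 25 − 16 = 9

9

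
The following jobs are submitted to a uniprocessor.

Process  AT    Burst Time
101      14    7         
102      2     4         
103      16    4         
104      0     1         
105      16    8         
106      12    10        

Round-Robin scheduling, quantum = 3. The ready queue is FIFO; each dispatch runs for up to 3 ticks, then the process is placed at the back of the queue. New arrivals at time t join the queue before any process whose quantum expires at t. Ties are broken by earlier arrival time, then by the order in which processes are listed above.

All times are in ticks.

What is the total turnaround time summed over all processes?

99

Timeline: | 104 0-1 | idle 1-2 | 102 2-6 | idle 6-12 | 106 12-15 | 101 15-18 | 106 18-21 | 103 21-24 | 105 24-27 | 101 27-30 | 106 30-33 | 103 33-34 | 105 34-37 | 101 37-38 | 106 38-39 | 105 39-41 |
Completion: 101=38  102=6  103=34  104=1  105=41  106=39
Turnaround = completion − arrival: 101=24, 102=4, 103=18, 104=1, 105=25, 106=27
Total turnaround = 24 + 4 + 18 + 1 + 25 + 27 = 99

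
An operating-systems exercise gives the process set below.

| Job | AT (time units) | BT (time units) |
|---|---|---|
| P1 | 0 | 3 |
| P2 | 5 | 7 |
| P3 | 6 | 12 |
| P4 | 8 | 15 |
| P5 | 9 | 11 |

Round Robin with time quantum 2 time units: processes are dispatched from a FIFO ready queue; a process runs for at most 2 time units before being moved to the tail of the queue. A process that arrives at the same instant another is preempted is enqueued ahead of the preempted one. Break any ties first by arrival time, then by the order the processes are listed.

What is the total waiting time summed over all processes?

94

Gantt: | P1 0-3 | idle 3-5 | P2 5-7 | P3 7-9 | P2 9-11 | P4 11-13 | P5 13-15 | P3 15-17 | P2 17-19 | P4 19-21 | P5 21-23 | P3 23-25 | P2 25-26 | P4 26-28 | P5 28-30 | P3 30-32 | P4 32-34 | P5 34-36 | P3 36-38 | P4 38-40 | P5 40-42 | P3 42-44 | P4 44-46 | P5 46-47 | P4 47-50 |
Completion: P1=3  P2=26  P3=44  P4=50  P5=47
Turnaround (C−A): P1=3  P2=21  P3=38  P4=42  P5=38
Waiting = turnaround − burst: P1=0, P2=14, P3=26, P4=27, P5=27
Total waiting = 0 + 14 + 26 + 27 + 27 = 94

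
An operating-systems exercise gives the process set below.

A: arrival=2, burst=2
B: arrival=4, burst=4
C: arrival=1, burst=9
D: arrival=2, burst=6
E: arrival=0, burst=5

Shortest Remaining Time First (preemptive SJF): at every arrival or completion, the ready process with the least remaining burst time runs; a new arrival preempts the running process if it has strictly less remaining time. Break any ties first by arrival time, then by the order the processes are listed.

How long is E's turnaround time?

Gantt: | E 0-2 | A 2-4 | E 4-7 | B 7-11 | D 11-17 | C 17-26 |
Completion: A=4  B=11  C=26  D=17  E=7
Turnaround(E) = completion − arrival = 7 − 0 = 7

7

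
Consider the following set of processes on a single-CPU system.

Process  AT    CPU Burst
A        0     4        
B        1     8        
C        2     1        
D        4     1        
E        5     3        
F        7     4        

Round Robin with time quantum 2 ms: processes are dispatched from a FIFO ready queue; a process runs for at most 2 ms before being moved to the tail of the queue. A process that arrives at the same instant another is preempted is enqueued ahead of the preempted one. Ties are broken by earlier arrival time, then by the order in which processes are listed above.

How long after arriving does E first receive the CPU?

Schedule: | A 0-2 | B 2-4 | C 4-5 | A 5-7 | D 7-8 | B 8-10 | E 10-12 | F 12-14 | B 14-16 | E 16-17 | F 17-19 | B 19-21 |
Completion: A=7  B=21  C=5  D=8  E=17  F=19
Turnaround (C−A): A=7  B=20  C=3  D=4  E=12  F=12
Response(E) = first start − arrival = 10 − 5 = 5

5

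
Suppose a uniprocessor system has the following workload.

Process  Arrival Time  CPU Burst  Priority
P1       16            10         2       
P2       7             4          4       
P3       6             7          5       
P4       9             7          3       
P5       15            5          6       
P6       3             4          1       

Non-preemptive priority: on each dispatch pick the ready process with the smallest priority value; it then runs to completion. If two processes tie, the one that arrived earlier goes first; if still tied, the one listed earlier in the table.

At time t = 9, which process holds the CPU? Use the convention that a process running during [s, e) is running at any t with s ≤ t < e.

P2

Timeline: | idle 0-3 | P6 3-7 | P2 7-11 | P4 11-18 | P1 18-28 | P3 28-35 | P5 35-40 |
Completion: P1=28  P2=11  P3=35  P4=18  P5=40  P6=7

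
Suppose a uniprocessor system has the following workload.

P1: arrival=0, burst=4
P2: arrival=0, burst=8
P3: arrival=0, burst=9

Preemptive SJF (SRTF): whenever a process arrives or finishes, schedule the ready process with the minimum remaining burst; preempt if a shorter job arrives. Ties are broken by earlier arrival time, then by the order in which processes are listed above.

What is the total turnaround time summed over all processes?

Gantt: | P1 0-4 | P2 4-12 | P3 12-21 |
Completion: P1=4  P2=12  P3=21
Turnaround = completion − arrival: P1=4, P2=12, P3=21
Total turnaround = 4 + 12 + 21 = 37

37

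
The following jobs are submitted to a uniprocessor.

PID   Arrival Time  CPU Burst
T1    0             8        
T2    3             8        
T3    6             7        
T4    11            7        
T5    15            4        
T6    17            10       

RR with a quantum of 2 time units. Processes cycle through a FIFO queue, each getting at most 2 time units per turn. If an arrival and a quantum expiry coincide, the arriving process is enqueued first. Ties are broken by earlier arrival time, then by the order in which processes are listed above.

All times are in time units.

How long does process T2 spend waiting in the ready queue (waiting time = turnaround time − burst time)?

Gantt: | T1 0-4 | T2 4-6 | T1 6-8 | T3 8-10 | T2 10-12 | T1 12-14 | T3 14-16 | T4 16-18 | T2 18-20 | T5 20-22 | T3 22-24 | T6 24-26 | T4 26-28 | T2 28-30 | T5 30-32 | T3 32-33 | T6 33-35 | T4 35-37 | T6 37-39 | T4 39-40 | T6 40-44 |
Completion: T1=14  T2=30  T3=33  T4=40  T5=32  T6=44
Turnaround (C−A): T1=14  T2=27  T3=27  T4=29  T5=17  T6=27
Waiting(T2) = turnaround − burst = 27 − 8 = 19

19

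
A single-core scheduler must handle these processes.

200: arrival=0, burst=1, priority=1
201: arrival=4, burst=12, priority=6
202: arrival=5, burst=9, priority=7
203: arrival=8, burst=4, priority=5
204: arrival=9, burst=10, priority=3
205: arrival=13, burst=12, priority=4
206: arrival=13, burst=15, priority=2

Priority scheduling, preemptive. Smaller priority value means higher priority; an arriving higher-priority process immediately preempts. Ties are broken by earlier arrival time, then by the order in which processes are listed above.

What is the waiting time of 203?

37

Timeline: | 200 0-1 | idle 1-4 | 201 4-8 | 203 8-9 | 204 9-13 | 206 13-28 | 204 28-34 | 205 34-46 | 203 46-49 | 201 49-57 | 202 57-66 |
Completion: 200=1  201=57  202=66  203=49  204=34  205=46  206=28
Turnaround (C−A): 200=1  201=53  202=61  203=41  204=25  205=33  206=15
Waiting(203) = turnaround − burst = 41 − 4 = 37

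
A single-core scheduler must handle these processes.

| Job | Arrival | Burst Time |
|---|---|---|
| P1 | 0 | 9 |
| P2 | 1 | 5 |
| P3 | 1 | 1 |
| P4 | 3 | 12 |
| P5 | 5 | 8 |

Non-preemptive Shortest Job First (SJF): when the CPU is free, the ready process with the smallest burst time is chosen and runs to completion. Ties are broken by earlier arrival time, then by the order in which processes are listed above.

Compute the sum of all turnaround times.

82

Gantt: | P1 0-9 | P3 9-10 | P2 10-15 | P5 15-23 | P4 23-35 |
Completion: P1=9  P2=15  P3=10  P4=35  P5=23
Turnaround = completion − arrival: P1=9, P2=14, P3=9, P4=32, P5=18
Total turnaround = 9 + 14 + 9 + 32 + 18 = 82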